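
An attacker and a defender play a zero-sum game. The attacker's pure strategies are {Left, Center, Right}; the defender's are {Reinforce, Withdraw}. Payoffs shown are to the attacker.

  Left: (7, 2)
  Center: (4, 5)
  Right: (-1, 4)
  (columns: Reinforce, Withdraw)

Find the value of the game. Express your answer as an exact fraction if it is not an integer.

9/2

Row minima: Left → 2, Center → 4, Right → -1; maximin = 4.
Column maxima: Reinforce → 7, Withdraw → 5; minimax = 5.
4 ≠ 5, so there is no saddle point; optimal play is mixed.
Right is strictly dominated by Center, so the attacker never plays it.
On the remaining 2×2 (Left, Center vs Reinforce, Withdraw):
Let the attacker play Left with probability p. Expected payoff against Reinforce: 7p + 4(1−p) = 3p + 4; against Withdraw: 2p + 5(1−p) = −3p + 5.
Setting these equal: 3p + 4 = −3p + 5 ⇒ 6p = 1 ⇒ p = 1/6, and the value is (3)·(1/6) + 4 = 9/2.
For the defender: with q = P(Reinforce), equating Left's and Center's payoffs gives 5q + 2 = −q + 5 ⇒ q = 1/2.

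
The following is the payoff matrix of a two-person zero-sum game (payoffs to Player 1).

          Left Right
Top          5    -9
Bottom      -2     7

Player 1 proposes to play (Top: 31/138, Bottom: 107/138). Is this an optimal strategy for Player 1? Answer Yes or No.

No

Against Left this mix gives (31/138)·5 + (107/138)·(-2) = -59/138.
Against Right this mix gives (31/138)·(-9) + (107/138)·7 = 235/69.
Player 2 will play Left, holding Player 1 to -59/138. Shifting weight toward the row that does better against Left would raise this floor (the equalizing mix achieves 17/23 against both Left and Right), so the proposed strategy is not optimal.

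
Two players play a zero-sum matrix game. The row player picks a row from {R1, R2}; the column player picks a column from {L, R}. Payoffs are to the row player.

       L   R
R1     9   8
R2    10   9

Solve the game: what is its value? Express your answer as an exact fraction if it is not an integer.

9

Row minima: R1 → 8, R2 → 9; maximin = 9.
Column maxima: L → 10, R → 9; minimax = 9.
Since maximin = minimax = 9, there is a saddle point and the value is 9.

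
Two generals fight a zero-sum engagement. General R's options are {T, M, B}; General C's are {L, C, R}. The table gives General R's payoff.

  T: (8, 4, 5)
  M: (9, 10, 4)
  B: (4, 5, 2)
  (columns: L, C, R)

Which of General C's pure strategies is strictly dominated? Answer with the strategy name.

L

R holds General R's payoff strictly below L in every row: 5 < 8, 4 < 9, 2 < 4.
So L is strictly dominated for General C.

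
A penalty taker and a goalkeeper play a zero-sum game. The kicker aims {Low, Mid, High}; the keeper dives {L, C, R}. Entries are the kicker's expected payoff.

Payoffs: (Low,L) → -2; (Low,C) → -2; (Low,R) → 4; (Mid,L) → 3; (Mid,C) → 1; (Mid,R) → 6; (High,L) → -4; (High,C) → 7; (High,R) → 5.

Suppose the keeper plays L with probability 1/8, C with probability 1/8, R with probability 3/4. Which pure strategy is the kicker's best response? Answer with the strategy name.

Mid

Expected payoff of Low: (1/8)·(-2) + (1/8)·(-2) + (3/4)·4 = 5/2.
Expected payoff of Mid: (1/8)·3 + (1/8)·1 + (3/4)·6 = 5.
Expected payoff of High: (1/8)·(-4) + (1/8)·7 + (3/4)·5 = 33/8.
The largest is 5, so the kicker's best response is Mid.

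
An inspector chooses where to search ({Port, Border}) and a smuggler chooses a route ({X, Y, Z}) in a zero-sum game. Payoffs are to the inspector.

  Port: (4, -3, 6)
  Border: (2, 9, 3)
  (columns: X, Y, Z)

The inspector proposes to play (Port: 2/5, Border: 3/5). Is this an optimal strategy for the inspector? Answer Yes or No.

No

Against X this mix gives (2/5)·4 + (3/5)·2 = 14/5.
Against Y this mix gives (2/5)·(-3) + (3/5)·9 = 21/5.
Against Z this mix gives (2/5)·6 + (3/5)·3 = 21/5.
The smuggler will play X, holding the inspector to 14/5. Shifting weight toward the row that does better against X would raise this floor (the equalizing mix achieves 3 against both X and Y), so the proposed strategy is not optimal.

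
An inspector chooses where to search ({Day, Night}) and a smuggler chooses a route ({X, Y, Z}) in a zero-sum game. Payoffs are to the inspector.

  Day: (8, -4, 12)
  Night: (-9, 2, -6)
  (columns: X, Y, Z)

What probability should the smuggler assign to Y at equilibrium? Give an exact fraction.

17/23

Row minima: Day → -4, Night → -9; maximin = -4.
Column maxima: X → 8, Y → 2, Z → 12; minimax = 2.
-4 ≠ 2, so there is no saddle point; optimal play is mixed.
Z is strictly dominated by X (it gives the inspector strictly more in every row), so the smuggler never plays it.
On the remaining 2×2 (Day, Night vs X, Y):
Let the inspector play Day with probability p. Expected payoff against X: 8p + (-9)(1−p) = 17p − 9; against Y: (-4)p + 2(1−p) = −6p + 2.
Setting these equal: 17p − 9 = −6p + 2 ⇒ 23p = 11 ⇒ p = 11/23, and the value is (17)·(11/23) − 9 = -20/23.
For the smuggler: with q = P(X), equating Day's and Night's payoffs gives 12q − 4 = −11q + 2 ⇒ q = 6/23.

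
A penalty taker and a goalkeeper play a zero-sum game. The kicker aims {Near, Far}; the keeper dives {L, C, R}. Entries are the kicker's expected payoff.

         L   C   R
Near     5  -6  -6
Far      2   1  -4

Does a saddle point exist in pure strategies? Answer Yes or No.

Row minima: Near → -6, Far → -4; maximin = -4.
Column maxima: L → 5, C → 1, R → -4; minimax = -4.
maximin = minimax = -4, so a saddle point exists.

Yes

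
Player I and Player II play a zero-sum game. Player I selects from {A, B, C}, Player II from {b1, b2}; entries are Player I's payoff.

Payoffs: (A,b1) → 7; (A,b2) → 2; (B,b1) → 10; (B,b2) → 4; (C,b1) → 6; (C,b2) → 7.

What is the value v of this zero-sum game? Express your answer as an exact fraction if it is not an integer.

46/7

Row minima: A → 2, B → 4, C → 6; maximin = 6.
Column maxima: b1 → 10, b2 → 7; minimax = 7.
6 ≠ 7, so there is no saddle point; optimal play is mixed.
A is strictly dominated by B, so Player I never plays it.
On the remaining 2×2 (B, C vs b1, b2):
Let Player I play B with probability p. Expected payoff against b1: 10p + 6(1−p) = 4p + 6; against b2: 4p + 7(1−p) = −3p + 7.
Setting these equal: 4p + 6 = −3p + 7 ⇒ 7p = 1 ⇒ p = 1/7, and the value is (4)·(1/7) + 6 = 46/7.
For Player II: with q = P(b1), equating B's and C's payoffs gives 6q + 4 = −q + 7 ⇒ q = 3/7.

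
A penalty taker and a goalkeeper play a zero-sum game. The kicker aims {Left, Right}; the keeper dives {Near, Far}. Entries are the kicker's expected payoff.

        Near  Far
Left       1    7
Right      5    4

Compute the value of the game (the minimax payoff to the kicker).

Row minima: Left → 1, Right → 4; maximin = 4.
Column maxima: Near → 5, Far → 7; minimax = 5.
4 ≠ 5, so there is no saddle point; optimal play is mixed.
Let the kicker play Left with probability p. Expected payoff against Near: 1p + 5(1−p) = −4p + 5; against Far: 7p + 4(1−p) = 3p + 4.
Setting these equal: −4p + 5 = 3p + 4 ⇒ −7p = -1 ⇒ p = 1/7, and the value is (-4)·(1/7) + 5 = 31/7.
For the keeper: with q = P(Near), equating Left's and Right's payoffs gives −6q + 7 = q + 4 ⇒ q = 3/7.

31/7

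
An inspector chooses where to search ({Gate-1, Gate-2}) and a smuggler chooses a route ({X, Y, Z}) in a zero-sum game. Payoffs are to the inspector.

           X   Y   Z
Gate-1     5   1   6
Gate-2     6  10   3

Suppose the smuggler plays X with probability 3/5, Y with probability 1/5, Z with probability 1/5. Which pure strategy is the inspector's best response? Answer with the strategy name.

Expected payoff of Gate-1: (3/5)·5 + (1/5)·1 + (1/5)·6 = 22/5.
Expected payoff of Gate-2: (3/5)·6 + (1/5)·10 + (1/5)·3 = 31/5.
The largest is 31/5, so the inspector's best response is Gate-2.

Gate-2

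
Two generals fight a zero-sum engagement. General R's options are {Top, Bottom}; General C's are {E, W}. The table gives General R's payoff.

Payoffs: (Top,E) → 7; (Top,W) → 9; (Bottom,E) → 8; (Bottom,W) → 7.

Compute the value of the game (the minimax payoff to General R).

23/3

Row minima: Top → 7, Bottom → 7; maximin = 7.
Column maxima: E → 8, W → 9; minimax = 8.
7 ≠ 8, so there is no saddle point; optimal play is mixed.
Let General R play Top with probability p. Expected payoff against E: 7p + 8(1−p) = −p + 8; against W: 9p + 7(1−p) = 2p + 7.
Setting these equal: −p + 8 = 2p + 7 ⇒ −3p = -1 ⇒ p = 1/3, and the value is (-1)·(1/3) + 8 = 23/3.
For General C: with q = P(E), equating Top's and Bottom's payoffs gives −2q + 9 = q + 7 ⇒ q = 2/3.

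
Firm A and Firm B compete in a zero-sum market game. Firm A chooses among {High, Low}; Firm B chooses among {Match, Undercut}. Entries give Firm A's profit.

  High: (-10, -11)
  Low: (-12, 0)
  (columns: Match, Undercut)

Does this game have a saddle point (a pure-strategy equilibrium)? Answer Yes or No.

Row minima: High → -11, Low → -12; maximin = -11.
Column maxima: Match → -10, Undercut → 0; minimax = -10.
-11 ≠ -10, so no pure-strategy equilibrium exists.

No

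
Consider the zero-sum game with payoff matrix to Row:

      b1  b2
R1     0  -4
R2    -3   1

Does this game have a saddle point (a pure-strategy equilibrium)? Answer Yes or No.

Row minima: R1 → -4, R2 → -3; maximin = -3.
Column maxima: b1 → 0, b2 → 1; minimax = 0.
-3 ≠ 0, so no pure-strategy equilibrium exists.

No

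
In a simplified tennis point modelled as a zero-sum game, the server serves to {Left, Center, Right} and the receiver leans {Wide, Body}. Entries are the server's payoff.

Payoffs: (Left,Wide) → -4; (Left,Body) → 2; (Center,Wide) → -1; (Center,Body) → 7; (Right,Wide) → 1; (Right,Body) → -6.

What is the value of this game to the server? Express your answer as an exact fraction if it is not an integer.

1/15

Row minima: Left → -4, Center → -1, Right → -6; maximin = -1.
Column maxima: Wide → 1, Body → 7; minimax = 1.
-1 ≠ 1, so there is no saddle point; optimal play is mixed.
Left is strictly dominated by Center, so the server never plays it.
On the remaining 2×2 (Center, Right vs Wide, Body):
Let the server play Center with probability p. Expected payoff against Wide: (-1)p + 1(1−p) = −2p + 1; against Body: 7p + (-6)(1−p) = 13p − 6.
Setting these equal: −2p + 1 = 13p − 6 ⇒ −15p = -7 ⇒ p = 7/15, and the value is (-2)·(7/15) + 1 = 1/15.
For the receiver: with q = P(Wide), equating Center's and Right's payoffs gives −8q + 7 = 7q − 6 ⇒ q = 13/15.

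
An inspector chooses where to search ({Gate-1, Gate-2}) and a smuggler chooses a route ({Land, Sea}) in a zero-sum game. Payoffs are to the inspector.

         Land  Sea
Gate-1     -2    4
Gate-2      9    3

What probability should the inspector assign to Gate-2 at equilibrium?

Row minima: Gate-1 → -2, Gate-2 → 3; maximin = 3.
Column maxima: Land → 9, Sea → 4; minimax = 4.
3 ≠ 4, so there is no saddle point; optimal play is mixed.
Let the inspector play Gate-1 with probability p. Expected payoff against Land: (-2)p + 9(1−p) = −11p + 9; against Sea: 4p + 3(1−p) = p + 3.
Setting these equal: −11p + 9 = p + 3 ⇒ −12p = -6 ⇒ p = 1/2, and the value is (-11)·(1/2) + 9 = 7/2.
For the smuggler: with q = P(Land), equating Gate-1's and Gate-2's payoffs gives −6q + 4 = 6q + 3 ⇒ q = 1/12.

1/2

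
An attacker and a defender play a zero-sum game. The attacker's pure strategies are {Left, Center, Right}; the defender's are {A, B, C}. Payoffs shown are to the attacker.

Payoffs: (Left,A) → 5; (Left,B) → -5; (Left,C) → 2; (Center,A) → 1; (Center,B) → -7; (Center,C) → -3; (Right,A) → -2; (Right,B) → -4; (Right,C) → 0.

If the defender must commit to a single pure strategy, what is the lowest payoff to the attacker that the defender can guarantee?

Column maxima: A → 5, B → -4, C → 2.
The smallest of these is -4.

-4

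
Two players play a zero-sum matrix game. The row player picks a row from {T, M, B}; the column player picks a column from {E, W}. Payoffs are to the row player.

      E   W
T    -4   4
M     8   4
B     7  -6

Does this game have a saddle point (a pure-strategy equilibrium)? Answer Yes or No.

Yes

Row minima: T → -4, M → 4, B → -6; maximin = 4.
Column maxima: E → 8, W → 4; minimax = 4.
maximin = minimax = 4, so a saddle point exists.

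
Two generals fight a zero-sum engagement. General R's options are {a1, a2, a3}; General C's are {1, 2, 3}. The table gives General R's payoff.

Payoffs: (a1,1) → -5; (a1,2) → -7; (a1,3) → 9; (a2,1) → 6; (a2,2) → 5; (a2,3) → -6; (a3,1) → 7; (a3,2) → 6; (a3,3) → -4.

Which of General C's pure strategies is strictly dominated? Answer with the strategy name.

1

2 holds General R's payoff strictly below 1 in every row: -7 < -5, 5 < 6, 6 < 7.
So 1 is strictly dominated for General C.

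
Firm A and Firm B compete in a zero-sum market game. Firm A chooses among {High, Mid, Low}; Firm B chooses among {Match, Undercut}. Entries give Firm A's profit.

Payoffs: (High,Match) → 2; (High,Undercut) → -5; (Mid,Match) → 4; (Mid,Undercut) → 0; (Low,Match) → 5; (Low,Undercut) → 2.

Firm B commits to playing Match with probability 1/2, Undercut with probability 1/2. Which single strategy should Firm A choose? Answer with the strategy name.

Expected payoff of High: (1/2)·2 + (1/2)·(-5) = -3/2.
Expected payoff of Mid: (1/2)·4 + (1/2)·0 = 2.
Expected payoff of Low: (1/2)·5 + (1/2)·2 = 7/2.
The largest is 7/2, so Firm A's best response is Low.

Low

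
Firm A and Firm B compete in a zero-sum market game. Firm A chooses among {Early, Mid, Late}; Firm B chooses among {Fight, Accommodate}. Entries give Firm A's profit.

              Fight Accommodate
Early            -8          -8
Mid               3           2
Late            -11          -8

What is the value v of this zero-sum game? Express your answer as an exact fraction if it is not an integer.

Row minima: Early → -8, Mid → 2, Late → -11; maximin = 2.
Column maxima: Fight → 3, Accommodate → 2; minimax = 2.
Since maximin = minimax = 2, there is a saddle point and the value is 2.

2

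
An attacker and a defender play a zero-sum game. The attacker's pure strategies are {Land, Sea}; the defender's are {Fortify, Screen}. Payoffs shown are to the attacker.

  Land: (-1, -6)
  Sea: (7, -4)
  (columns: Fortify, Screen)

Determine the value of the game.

-4

Row minima: Land → -6, Sea → -4; maximin = -4.
Column maxima: Fortify → 7, Screen → -4; minimax = -4.
Since maximin = minimax = -4, there is a saddle point and the value is -4.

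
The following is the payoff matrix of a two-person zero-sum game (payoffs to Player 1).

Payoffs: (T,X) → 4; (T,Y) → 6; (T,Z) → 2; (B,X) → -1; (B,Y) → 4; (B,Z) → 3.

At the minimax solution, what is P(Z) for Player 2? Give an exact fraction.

5/6

Row minima: T → 2, B → -1; maximin = 2.
Column maxima: X → 4, Y → 6, Z → 3; minimax = 3.
2 ≠ 3, so there is no saddle point; optimal play is mixed.
Y is strictly dominated by X (it gives Player 1 strictly more in every row), so Player 2 never plays it.
On the remaining 2×2 (T, B vs X, Z):
Let Player 1 play T with probability p. Expected payoff against X: 4p + (-1)(1−p) = 5p − 1; against Z: 2p + 3(1−p) = −p + 3.
Setting these equal: 5p − 1 = −p + 3 ⇒ 6p = 4 ⇒ p = 2/3, and the value is (5)·(2/3) − 1 = 7/3.
For Player 2: with q = P(X), equating T's and B's payoffs gives 2q + 2 = −4q + 3 ⇒ q = 1/6.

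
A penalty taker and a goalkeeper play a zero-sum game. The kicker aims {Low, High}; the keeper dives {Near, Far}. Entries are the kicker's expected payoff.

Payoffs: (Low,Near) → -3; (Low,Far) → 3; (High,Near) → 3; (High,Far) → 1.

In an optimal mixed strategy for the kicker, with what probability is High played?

Row minima: Low → -3, High → 1; maximin = 1.
Column maxima: Near → 3, Far → 3; minimax = 3.
1 ≠ 3, so there is no saddle point; optimal play is mixed.
Let the kicker play Low with probability p. Expected payoff against Near: (-3)p + 3(1−p) = −6p + 3; against Far: 3p + 1(1−p) = 2p + 1.
Setting these equal: −6p + 3 = 2p + 1 ⇒ −8p = -2 ⇒ p = 1/4, and the value is (-6)·(1/4) + 3 = 3/2.
For the keeper: with q = P(Near), equating Low's and High's payoffs gives −6q + 3 = 2q + 1 ⇒ q = 1/4.

3/4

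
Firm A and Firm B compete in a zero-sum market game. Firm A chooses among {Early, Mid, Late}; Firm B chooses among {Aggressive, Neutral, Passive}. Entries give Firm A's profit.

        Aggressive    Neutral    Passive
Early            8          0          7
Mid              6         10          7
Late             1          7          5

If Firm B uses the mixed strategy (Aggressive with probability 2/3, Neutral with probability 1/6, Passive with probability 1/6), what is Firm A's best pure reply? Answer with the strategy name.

Expected payoff of Early: (2/3)·8 + (1/6)·0 + (1/6)·7 = 13/2.
Expected payoff of Mid: (2/3)·6 + (1/6)·10 + (1/6)·7 = 41/6.
Expected payoff of Late: (2/3)·1 + (1/6)·7 + (1/6)·5 = 8/3.
The largest is 41/6, so Firm A's best response is Mid.

Mid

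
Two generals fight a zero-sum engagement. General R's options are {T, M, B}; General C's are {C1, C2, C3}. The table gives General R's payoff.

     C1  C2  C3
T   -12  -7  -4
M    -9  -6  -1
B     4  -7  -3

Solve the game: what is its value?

-87/14

Row minima: T → -12, M → -9, B → -7; maximin = -7.
Column maxima: C1 → 4, C2 → -6, C3 → -1; minimax = -6.
-7 ≠ -6, so there is no saddle point; optimal play is mixed.
T is strictly dominated by M, so General R never plays it.
C3 is strictly dominated by C2 (it gives General R strictly more in every row), so General C never plays it.
On the remaining 2×2 (M, B vs C1, C2):
Let General R play M with probability p. Expected payoff against C1: (-9)p + 4(1−p) = −13p + 4; against C2: (-6)p + (-7)(1−p) = p − 7.
Setting these equal: −13p + 4 = p − 7 ⇒ −14p = -11 ⇒ p = 11/14, and the value is (-13)·(11/14) + 4 = -87/14.
For General C: with q = P(C1), equating M's and B's payoffs gives −3q − 6 = 11q − 7 ⇒ q = 1/14.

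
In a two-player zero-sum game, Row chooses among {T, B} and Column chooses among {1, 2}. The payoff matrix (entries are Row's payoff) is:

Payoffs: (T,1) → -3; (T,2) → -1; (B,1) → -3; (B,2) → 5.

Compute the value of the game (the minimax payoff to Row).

Row minima: T → -3, B → -3; maximin = -3.
Column maxima: 1 → -3, 2 → 5; minimax = -3.
Since maximin = minimax = -3, there is a saddle point and the value is -3.

-3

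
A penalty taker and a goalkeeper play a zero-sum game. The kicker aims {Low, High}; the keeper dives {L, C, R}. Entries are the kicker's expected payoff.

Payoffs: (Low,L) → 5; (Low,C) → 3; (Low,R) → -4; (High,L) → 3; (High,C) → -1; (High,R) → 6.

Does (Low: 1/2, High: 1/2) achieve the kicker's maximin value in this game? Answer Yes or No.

Yes

Against L this mix gives (1/2)·5 + (1/2)·3 = 4.
Against C this mix gives (1/2)·3 + (1/2)·(-1) = 1.
Against R this mix gives (1/2)·(-4) + (1/2)·6 = 1.
All of the keeper's active replies (C, R) yield 1, and no column does worse for the kicker. The mix makes the keeper indifferent and guarantees 1, so it is optimal.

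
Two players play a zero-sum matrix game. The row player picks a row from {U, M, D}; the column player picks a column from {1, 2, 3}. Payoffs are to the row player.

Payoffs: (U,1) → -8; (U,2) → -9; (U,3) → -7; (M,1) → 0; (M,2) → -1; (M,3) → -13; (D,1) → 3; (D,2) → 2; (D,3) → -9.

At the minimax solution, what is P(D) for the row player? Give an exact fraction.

Row minima: U → -9, M → -13, D → -9; maximin = -9.
Column maxima: 1 → 3, 2 → 2, 3 → -7; minimax = -7.
-9 ≠ -7, so there is no saddle point; optimal play is mixed.
M is strictly dominated by D, so the row player never plays it.
1 is strictly dominated by 2 (it gives the row player strictly more in every row), so the column player never plays it.
On the remaining 2×2 (U, D vs 2, 3):
Let the row player play U with probability p. Expected payoff against 2: (-9)p + 2(1−p) = −11p + 2; against 3: (-7)p + (-9)(1−p) = 2p − 9.
Setting these equal: −11p + 2 = 2p − 9 ⇒ −13p = -11 ⇒ p = 11/13, and the value is (-11)·(11/13) + 2 = -95/13.
For the column player: with q = P(2), equating U's and D's payoffs gives −2q − 7 = 11q − 9 ⇒ q = 2/13.

2/13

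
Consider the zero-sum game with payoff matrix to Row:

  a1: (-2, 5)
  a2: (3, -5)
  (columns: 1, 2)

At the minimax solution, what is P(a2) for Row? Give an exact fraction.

7/15

Row minima: a1 → -2, a2 → -5; maximin = -2.
Column maxima: 1 → 3, 2 → 5; minimax = 3.
-2 ≠ 3, so there is no saddle point; optimal play is mixed.
Let Row play a1 with probability p. Expected payoff against 1: (-2)p + 3(1−p) = −5p + 3; against 2: 5p + (-5)(1−p) = 10p − 5.
Setting these equal: −5p + 3 = 10p − 5 ⇒ −15p = -8 ⇒ p = 8/15, and the value is (-5)·(8/15) + 3 = 1/3.
For Column: with q = P(1), equating a1's and a2's payoffs gives −7q + 5 = 8q − 5 ⇒ q = 2/3.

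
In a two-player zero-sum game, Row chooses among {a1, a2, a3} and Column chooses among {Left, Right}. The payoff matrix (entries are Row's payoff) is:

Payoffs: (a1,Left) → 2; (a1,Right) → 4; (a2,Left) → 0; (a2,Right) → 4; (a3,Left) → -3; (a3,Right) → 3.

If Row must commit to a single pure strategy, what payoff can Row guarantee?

2

Row minima: a1 → 2, a2 → 0, a3 → -3.
The best of these is 2.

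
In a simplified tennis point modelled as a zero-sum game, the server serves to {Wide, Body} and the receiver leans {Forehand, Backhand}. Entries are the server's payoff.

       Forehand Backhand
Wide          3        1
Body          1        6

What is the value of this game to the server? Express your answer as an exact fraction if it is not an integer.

Row minima: Wide → 1, Body → 1; maximin = 1.
Column maxima: Forehand → 3, Backhand → 6; minimax = 3.
1 ≠ 3, so there is no saddle point; optimal play is mixed.
Let the server play Wide with probability p. Expected payoff against Forehand: 3p + 1(1−p) = 2p + 1; against Backhand: 1p + 6(1−p) = −5p + 6.
Setting these equal: 2p + 1 = −5p + 6 ⇒ 7p = 5 ⇒ p = 5/7, and the value is (2)·(5/7) + 1 = 17/7.
For the receiver: with q = P(Forehand), equating Wide's and Body's payoffs gives 2q + 1 = −5q + 6 ⇒ q = 5/7.

17/7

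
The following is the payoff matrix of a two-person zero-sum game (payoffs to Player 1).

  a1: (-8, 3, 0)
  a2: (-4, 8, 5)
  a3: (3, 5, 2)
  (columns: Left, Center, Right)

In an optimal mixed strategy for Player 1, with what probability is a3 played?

9/10

Row minima: a1 → -8, a2 → -4, a3 → 2; maximin = 2.
Column maxima: Left → 3, Center → 8, Right → 5; minimax = 3.
2 ≠ 3, so there is no saddle point; optimal play is mixed.
a1 is strictly dominated by a2, so Player 1 never plays it.
Center is strictly dominated by Left (it gives Player 1 strictly more in every row), so Player 2 never plays it.
On the remaining 2×2 (a2, a3 vs Left, Right):
Let Player 1 play a2 with probability p. Expected payoff against Left: (-4)p + 3(1−p) = −7p + 3; against Right: 5p + 2(1−p) = 3p + 2.
Setting these equal: −7p + 3 = 3p + 2 ⇒ −10p = -1 ⇒ p = 1/10, and the value is (-7)·(1/10) + 3 = 23/10.
For Player 2: with q = P(Left), equating a2's and a3's payoffs gives −9q + 5 = q + 2 ⇒ q = 3/10.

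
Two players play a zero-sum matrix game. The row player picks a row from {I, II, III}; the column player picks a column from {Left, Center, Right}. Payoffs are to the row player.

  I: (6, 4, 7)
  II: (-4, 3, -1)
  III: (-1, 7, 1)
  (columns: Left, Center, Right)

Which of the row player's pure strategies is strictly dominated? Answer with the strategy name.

II

I gives a strictly higher payoff than II against every column: 6 > -4, 4 > 3, 7 > -1.
So II is strictly dominated and the row player never plays it.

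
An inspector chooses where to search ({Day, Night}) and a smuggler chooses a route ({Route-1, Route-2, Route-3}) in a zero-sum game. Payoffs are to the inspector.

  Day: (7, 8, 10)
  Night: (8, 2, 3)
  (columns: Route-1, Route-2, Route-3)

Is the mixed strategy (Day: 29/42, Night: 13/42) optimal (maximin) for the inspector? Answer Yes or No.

No

Against Route-1 this mix gives (29/42)·7 + (13/42)·8 = 307/42.
Against Route-2 this mix gives (29/42)·8 + (13/42)·2 = 43/7.
Against Route-3 this mix gives (29/42)·10 + (13/42)·3 = 47/6.
The smuggler will play Route-2, holding the inspector to 43/7. Shifting weight toward the row that does better against Route-2 would raise this floor (the equalizing mix achieves 50/7 against both Route-2 and Route-1), so the proposed strategy is not optimal.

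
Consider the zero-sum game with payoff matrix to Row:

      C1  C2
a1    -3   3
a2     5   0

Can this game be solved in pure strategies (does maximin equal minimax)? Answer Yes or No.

No

Row minima: a1 → -3, a2 → 0; maximin = 0.
Column maxima: C1 → 5, C2 → 3; minimax = 3.
0 ≠ 3, so no pure-strategy equilibrium exists.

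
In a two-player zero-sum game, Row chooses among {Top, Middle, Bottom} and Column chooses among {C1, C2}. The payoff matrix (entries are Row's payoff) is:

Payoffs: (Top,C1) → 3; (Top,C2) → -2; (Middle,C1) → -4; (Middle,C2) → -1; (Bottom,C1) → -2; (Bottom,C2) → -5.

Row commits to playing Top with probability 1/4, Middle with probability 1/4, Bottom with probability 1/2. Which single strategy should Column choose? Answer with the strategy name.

If Column plays C1, Row's expected payoff is (1/4)·3 + (1/4)·(-4) + (1/2)·(-2) = -5/4.
If Column plays C2, Row's expected payoff is (1/4)·(-2) + (1/4)·(-1) + (1/2)·(-5) = -13/4.
Column minimizes Row's payoff; the smallest is -13/4, so the best response is C2.

C2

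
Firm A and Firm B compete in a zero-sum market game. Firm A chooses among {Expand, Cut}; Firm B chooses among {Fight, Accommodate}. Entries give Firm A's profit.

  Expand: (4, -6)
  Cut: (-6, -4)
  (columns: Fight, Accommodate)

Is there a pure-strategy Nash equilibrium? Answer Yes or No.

Row minima: Expand → -6, Cut → -6; maximin = -6.
Column maxima: Fight → 4, Accommodate → -4; minimax = -4.
-6 ≠ -4, so no pure-strategy equilibrium exists.

No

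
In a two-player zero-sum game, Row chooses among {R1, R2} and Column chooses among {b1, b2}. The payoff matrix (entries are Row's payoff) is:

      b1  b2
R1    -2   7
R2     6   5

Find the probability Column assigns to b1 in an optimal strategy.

1/5

Row minima: R1 → -2, R2 → 5; maximin = 5.
Column maxima: b1 → 6, b2 → 7; minimax = 6.
5 ≠ 6, so there is no saddle point; optimal play is mixed.
Let Row play R1 with probability p. Expected payoff against b1: (-2)p + 6(1−p) = −8p + 6; against b2: 7p + 5(1−p) = 2p + 5.
Setting these equal: −8p + 6 = 2p + 5 ⇒ −10p = -1 ⇒ p = 1/10, and the value is (-8)·(1/10) + 6 = 26/5.
For Column: with q = P(b1), equating R1's and R2's payoffs gives −9q + 7 = q + 5 ⇒ q = 1/5.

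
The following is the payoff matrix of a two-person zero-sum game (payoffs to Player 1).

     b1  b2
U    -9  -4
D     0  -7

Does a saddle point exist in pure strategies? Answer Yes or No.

No

Row minima: U → -9, D → -7; maximin = -7.
Column maxima: b1 → 0, b2 → -4; minimax = -4.
-7 ≠ -4, so no pure-strategy equilibrium exists.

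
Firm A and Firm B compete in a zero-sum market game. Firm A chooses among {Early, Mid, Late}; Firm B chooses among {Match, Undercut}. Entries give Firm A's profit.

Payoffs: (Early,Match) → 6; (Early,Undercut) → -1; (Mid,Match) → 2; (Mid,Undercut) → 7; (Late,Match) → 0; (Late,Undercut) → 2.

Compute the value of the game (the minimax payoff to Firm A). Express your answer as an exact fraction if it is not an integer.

Row minima: Early → -1, Mid → 2, Late → 0; maximin = 2.
Column maxima: Match → 6, Undercut → 7; minimax = 6.
2 ≠ 6, so there is no saddle point; optimal play is mixed.
Late is strictly dominated by Mid, so Firm A never plays it.
On the remaining 2×2 (Early, Mid vs Match, Undercut):
Let Firm A play Early with probability p. Expected payoff against Match: 6p + 2(1−p) = 4p + 2; against Undercut: (-1)p + 7(1−p) = −8p + 7.
Setting these equal: 4p + 2 = −8p + 7 ⇒ 12p = 5 ⇒ p = 5/12, and the value is (4)·(5/12) + 2 = 11/3.
For Firm B: with q = P(Match), equating Early's and Mid's payoffs gives 7q − 1 = −5q + 7 ⇒ q = 2/3.

11/3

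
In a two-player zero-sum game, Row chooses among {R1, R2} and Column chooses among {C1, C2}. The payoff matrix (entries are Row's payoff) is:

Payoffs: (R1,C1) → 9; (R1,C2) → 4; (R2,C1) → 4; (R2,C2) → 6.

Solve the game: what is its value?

38/7

Row minima: R1 → 4, R2 → 4; maximin = 4.
Column maxima: C1 → 9, C2 → 6; minimax = 6.
4 ≠ 6, so there is no saddle point; optimal play is mixed.
Let Row play R1 with probability p. Expected payoff against C1: 9p + 4(1−p) = 5p + 4; against C2: 4p + 6(1−p) = −2p + 6.
Setting these equal: 5p + 4 = −2p + 6 ⇒ 7p = 2 ⇒ p = 2/7, and the value is (5)·(2/7) + 4 = 38/7.
For Column: with q = P(C1), equating R1's and R2's payoffs gives 5q + 4 = −2q + 6 ⇒ q = 2/7.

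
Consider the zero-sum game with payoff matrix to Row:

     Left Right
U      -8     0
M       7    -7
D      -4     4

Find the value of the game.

0

Row minima: U → -8, M → -7, D → -4; maximin = -4.
Column maxima: Left → 7, Right → 4; minimax = 4.
-4 ≠ 4, so there is no saddle point; optimal play is mixed.
U is strictly dominated by D, so Row never plays it.
On the remaining 2×2 (M, D vs Left, Right):
Let Row play M with probability p. Expected payoff against Left: 7p + (-4)(1−p) = 11p − 4; against Right: (-7)p + 4(1−p) = −11p + 4.
Setting these equal: 11p − 4 = −11p + 4 ⇒ 22p = 8 ⇒ p = 4/11, and the value is (11)·(4/11) − 4 = 0.
For Column: with q = P(Left), equating M's and D's payoffs gives 14q − 7 = −8q + 4 ⇒ q = 1/2.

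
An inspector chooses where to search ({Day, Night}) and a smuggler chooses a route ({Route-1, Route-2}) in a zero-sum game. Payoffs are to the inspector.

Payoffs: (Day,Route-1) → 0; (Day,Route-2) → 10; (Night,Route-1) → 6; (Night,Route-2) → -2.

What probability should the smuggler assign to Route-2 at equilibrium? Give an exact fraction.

Row minima: Day → 0, Night → -2; maximin = 0.
Column maxima: Route-1 → 6, Route-2 → 10; minimax = 6.
0 ≠ 6, so there is no saddle point; optimal play is mixed.
Let the inspector play Day with probability p. Expected payoff against Route-1: 0p + 6(1−p) = −6p + 6; against Route-2: 10p + (-2)(1−p) = 12p − 2.
Setting these equal: −6p + 6 = 12p − 2 ⇒ −18p = -8 ⇒ p = 4/9, and the value is (-6)·(4/9) + 6 = 10/3.
For the smuggler: with q = P(Route-1), equating Day's and Night's payoffs gives −10q + 10 = 8q − 2 ⇒ q = 2/3.

1/3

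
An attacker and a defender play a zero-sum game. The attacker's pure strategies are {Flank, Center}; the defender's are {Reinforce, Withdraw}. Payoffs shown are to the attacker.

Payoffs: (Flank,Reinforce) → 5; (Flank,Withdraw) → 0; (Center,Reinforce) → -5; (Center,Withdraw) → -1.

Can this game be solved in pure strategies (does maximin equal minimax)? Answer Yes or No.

Row minima: Flank → 0, Center → -5; maximin = 0.
Column maxima: Reinforce → 5, Withdraw → 0; minimax = 0.
maximin = minimax = 0, so a saddle point exists.

Yes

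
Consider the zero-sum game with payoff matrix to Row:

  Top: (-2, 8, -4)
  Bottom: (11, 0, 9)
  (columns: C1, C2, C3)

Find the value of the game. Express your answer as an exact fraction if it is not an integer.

Row minima: Top → -4, Bottom → 0; maximin = 0.
Column maxima: C1 → 11, C2 → 8, C3 → 9; minimax = 8.
0 ≠ 8, so there is no saddle point; optimal play is mixed.
C1 is strictly dominated by C3 (it gives Row strictly more in every row), so Column never plays it.
On the remaining 2×2 (Top, Bottom vs C2, C3):
Let Row play Top with probability p. Expected payoff against C2: 8p + 0(1−p) = 8p; against C3: (-4)p + 9(1−p) = −13p + 9.
Setting these equal: 8p = −13p + 9 ⇒ 21p = 9 ⇒ p = 3/7, and the value is (8)·(3/7) = 24/7.
For Column: with q = P(C2), equating Top's and Bottom's payoffs gives 12q − 4 = −9q + 9 ⇒ q = 13/21.

24/7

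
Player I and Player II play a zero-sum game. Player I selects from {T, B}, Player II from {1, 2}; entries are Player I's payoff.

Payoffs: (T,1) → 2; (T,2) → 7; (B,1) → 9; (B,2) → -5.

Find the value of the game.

Row minima: T → 2, B → -5; maximin = 2.
Column maxima: 1 → 9, 2 → 7; minimax = 7.
2 ≠ 7, so there is no saddle point; optimal play is mixed.
Let Player I play T with probability p. Expected payoff against 1: 2p + 9(1−p) = −7p + 9; against 2: 7p + (-5)(1−p) = 12p − 5.
Setting these equal: −7p + 9 = 12p − 5 ⇒ −19p = -14 ⇒ p = 14/19, and the value is (-7)·(14/19) + 9 = 73/19.
For Player II: with q = P(1), equating T's and B's payoffs gives −5q + 7 = 14q − 5 ⇒ q = 12/19.

73/19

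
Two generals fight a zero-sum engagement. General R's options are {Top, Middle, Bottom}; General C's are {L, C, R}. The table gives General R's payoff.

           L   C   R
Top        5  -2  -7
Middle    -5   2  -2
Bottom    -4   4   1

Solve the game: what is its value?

Row minima: Top → -7, Middle → -5, Bottom → -4; maximin = -4.
Column maxima: L → 5, C → 4, R → 1; minimax = 1.
-4 ≠ 1, so there is no saddle point; optimal play is mixed.
Middle is strictly dominated by Bottom, so General R never plays it.
C is strictly dominated by R (it gives General R strictly more in every row), so General C never plays it.
On the remaining 2×2 (Top, Bottom vs L, R):
Let General R play Top with probability p. Expected payoff against L: 5p + (-4)(1−p) = 9p − 4; against R: (-7)p + 1(1−p) = −8p + 1.
Setting these equal: 9p − 4 = −8p + 1 ⇒ 17p = 5 ⇒ p = 5/17, and the value is (9)·(5/17) − 4 = -23/17.
For General C: with q = P(L), equating Top's and Bottom's payoffs gives 12q − 7 = −5q + 1 ⇒ q = 8/17.

-23/17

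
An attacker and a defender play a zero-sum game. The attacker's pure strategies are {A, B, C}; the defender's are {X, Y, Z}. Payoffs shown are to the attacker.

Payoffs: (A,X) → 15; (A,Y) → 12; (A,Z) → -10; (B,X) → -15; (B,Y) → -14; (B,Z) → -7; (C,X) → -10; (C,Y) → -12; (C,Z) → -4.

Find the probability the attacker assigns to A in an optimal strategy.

4/15

Row minima: A → -10, B → -15, C → -12; maximin = -10.
Column maxima: X → 15, Y → 12, Z → -4; minimax = -4.
-10 ≠ -4, so there is no saddle point; optimal play is mixed.
B is strictly dominated by C, so the attacker never plays it.
With B eliminated, X is strictly dominated by Y (it gives the attacker strictly more in every remaining row), so the defender never plays it.
On the remaining 2×2 (A, C vs Y, Z):
Let the attacker play A with probability p. Expected payoff against Y: 12p + (-12)(1−p) = 24p − 12; against Z: (-10)p + (-4)(1−p) = −6p − 4.
Setting these equal: 24p − 12 = −6p − 4 ⇒ 30p = 8 ⇒ p = 4/15, and the value is (24)·(4/15) − 12 = -28/5.
For the defender: with q = P(Y), equating A's and C's payoffs gives 22q − 10 = −8q − 4 ⇒ q = 1/5.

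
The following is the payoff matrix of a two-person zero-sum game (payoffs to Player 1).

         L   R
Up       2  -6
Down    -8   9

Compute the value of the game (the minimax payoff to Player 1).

Row minima: Up → -6, Down → -8; maximin = -6.
Column maxima: L → 2, R → 9; minimax = 2.
-6 ≠ 2, so there is no saddle point; optimal play is mixed.
Let Player 1 play Up with probability p. Expected payoff against L: 2p + (-8)(1−p) = 10p − 8; against R: (-6)p + 9(1−p) = −15p + 9.
Setting these equal: 10p − 8 = −15p + 9 ⇒ 25p = 17 ⇒ p = 17/25, and the value is (10)·(17/25) − 8 = -6/5.
For Player 2: with q = P(L), equating Up's and Down's payoffs gives 8q − 6 = −17q + 9 ⇒ q = 3/5.

-6/5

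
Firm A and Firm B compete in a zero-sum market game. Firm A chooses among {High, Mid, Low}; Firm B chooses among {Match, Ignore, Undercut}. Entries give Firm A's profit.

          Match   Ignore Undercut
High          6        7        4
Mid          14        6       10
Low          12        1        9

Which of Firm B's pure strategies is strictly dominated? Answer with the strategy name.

Match

Undercut holds Firm A's payoff strictly below Match in every row: 4 < 6, 10 < 14, 9 < 12.
So Match is strictly dominated for Firm B.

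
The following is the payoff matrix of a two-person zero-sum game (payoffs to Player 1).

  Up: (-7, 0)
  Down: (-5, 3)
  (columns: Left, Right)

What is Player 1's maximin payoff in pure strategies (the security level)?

-5

Row minima: Up → -7, Down → -5.
The best of these is -5.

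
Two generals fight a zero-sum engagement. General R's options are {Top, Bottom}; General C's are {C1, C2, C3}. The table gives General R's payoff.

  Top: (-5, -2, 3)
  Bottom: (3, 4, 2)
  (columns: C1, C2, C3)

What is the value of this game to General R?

Row minima: Top → -5, Bottom → 2; maximin = 2.
Column maxima: C1 → 3, C2 → 4, C3 → 3; minimax = 3.
2 ≠ 3, so there is no saddle point; optimal play is mixed.
C2 is strictly dominated by C1 (it gives General R strictly more in every row), so General C never plays it.
On the remaining 2×2 (Top, Bottom vs C1, C3):
Let General R play Top with probability p. Expected payoff against C1: (-5)p + 3(1−p) = −8p + 3; against C3: 3p + 2(1−p) = p + 2.
Setting these equal: −8p + 3 = p + 2 ⇒ −9p = -1 ⇒ p = 1/9, and the value is (-8)·(1/9) + 3 = 19/9.
For General C: with q = P(C1), equating Top's and Bottom's payoffs gives −8q + 3 = q + 2 ⇒ q = 1/9.

19/9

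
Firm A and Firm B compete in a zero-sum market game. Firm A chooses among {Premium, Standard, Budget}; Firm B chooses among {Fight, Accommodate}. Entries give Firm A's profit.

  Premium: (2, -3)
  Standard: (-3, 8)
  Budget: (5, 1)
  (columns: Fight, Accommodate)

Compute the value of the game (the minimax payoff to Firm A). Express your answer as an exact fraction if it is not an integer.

43/15

Row minima: Premium → -3, Standard → -3, Budget → 1; maximin = 1.
Column maxima: Fight → 5, Accommodate → 8; minimax = 5.
1 ≠ 5, so there is no saddle point; optimal play is mixed.
Premium is strictly dominated by Budget, so Firm A never plays it.
On the remaining 2×2 (Standard, Budget vs Fight, Accommodate):
Let Firm A play Standard with probability p. Expected payoff against Fight: (-3)p + 5(1−p) = −8p + 5; against Accommodate: 8p + 1(1−p) = 7p + 1.
Setting these equal: −8p + 5 = 7p + 1 ⇒ −15p = -4 ⇒ p = 4/15, and the value is (-8)·(4/15) + 5 = 43/15.
For Firm B: with q = P(Fight), equating Standard's and Budget's payoffs gives −11q + 8 = 4q + 1 ⇒ q = 7/15.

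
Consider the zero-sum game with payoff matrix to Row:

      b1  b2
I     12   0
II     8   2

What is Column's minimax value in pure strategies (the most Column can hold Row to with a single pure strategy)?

Column maxima: b1 → 12, b2 → 2.
The smallest of these is 2.

2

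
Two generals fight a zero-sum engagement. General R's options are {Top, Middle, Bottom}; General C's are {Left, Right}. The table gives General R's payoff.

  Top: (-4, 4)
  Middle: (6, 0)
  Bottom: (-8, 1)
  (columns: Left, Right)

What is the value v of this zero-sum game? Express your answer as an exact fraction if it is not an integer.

12/7

Row minima: Top → -4, Middle → 0, Bottom → -8; maximin = 0.
Column maxima: Left → 6, Right → 4; minimax = 4.
0 ≠ 4, so there is no saddle point; optimal play is mixed.
Bottom is strictly dominated by Top, so General R never plays it.
On the remaining 2×2 (Top, Middle vs Left, Right):
Let General R play Top with probability p. Expected payoff against Left: (-4)p + 6(1−p) = −10p + 6; against Right: 4p + 0(1−p) = 4p.
Setting these equal: −10p + 6 = 4p ⇒ −14p = -6 ⇒ p = 3/7, and the value is (-10)·(3/7) + 6 = 12/7.
For General C: with q = P(Left), equating Top's and Middle's payoffs gives −8q + 4 = 6q ⇒ q = 2/7.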